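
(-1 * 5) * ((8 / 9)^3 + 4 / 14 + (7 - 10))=51335 / 5103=10.06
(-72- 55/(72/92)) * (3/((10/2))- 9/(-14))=-74269/420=-176.83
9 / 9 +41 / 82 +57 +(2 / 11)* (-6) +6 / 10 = 6381 / 110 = 58.01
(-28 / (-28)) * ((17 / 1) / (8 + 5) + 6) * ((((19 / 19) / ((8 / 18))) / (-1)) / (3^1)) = -285 / 52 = -5.48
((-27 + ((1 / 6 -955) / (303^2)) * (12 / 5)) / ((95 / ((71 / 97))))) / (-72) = 880802783 / 304567176600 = 0.00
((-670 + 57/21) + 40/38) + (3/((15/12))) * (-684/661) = -293944409/439565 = -668.72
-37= -37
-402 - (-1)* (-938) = -1340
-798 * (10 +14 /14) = -8778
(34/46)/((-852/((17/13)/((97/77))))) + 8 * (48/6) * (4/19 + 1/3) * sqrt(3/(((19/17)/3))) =-22253/24710556 + 1984 * sqrt(323)/361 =98.77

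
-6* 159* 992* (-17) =16088256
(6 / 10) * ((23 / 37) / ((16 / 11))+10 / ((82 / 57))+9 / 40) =4.56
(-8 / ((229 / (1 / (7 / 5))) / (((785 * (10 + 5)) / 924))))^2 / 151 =1540562500 / 2300516975911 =0.00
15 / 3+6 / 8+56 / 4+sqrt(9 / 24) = sqrt(6) / 4+79 / 4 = 20.36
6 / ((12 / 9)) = 9 / 2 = 4.50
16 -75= -59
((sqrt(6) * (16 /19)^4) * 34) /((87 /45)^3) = 7520256000 * sqrt(6) /3178398869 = 5.80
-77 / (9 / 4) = -308 / 9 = -34.22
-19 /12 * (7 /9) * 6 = -133 /18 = -7.39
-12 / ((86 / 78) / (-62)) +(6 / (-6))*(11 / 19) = 550831 / 817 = 674.21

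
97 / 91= 1.07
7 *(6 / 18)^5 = 0.03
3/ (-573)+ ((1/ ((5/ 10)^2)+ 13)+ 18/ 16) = 27687/ 1528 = 18.12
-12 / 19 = -0.63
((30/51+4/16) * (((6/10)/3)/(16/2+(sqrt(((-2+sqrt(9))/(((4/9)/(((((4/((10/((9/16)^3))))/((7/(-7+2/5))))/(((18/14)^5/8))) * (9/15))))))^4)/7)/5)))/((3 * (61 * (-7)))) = -77824000000/4757981589935077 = -0.00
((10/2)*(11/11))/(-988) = -5/988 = -0.01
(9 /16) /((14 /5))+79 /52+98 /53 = 550853 /154336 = 3.57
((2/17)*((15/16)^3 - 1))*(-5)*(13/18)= 46865/626688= 0.07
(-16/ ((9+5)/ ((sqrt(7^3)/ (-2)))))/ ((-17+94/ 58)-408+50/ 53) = -1537 *sqrt(7)/ 162321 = -0.03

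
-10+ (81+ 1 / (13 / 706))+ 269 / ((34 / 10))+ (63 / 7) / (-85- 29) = 1716101 / 8398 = 204.35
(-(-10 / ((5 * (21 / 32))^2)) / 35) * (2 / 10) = 2048 / 385875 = 0.01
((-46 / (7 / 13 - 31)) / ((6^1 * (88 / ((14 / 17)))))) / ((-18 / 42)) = -14651 / 2665872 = -0.01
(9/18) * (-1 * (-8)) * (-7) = -28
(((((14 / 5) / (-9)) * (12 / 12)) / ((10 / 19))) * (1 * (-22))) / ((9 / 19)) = 27.45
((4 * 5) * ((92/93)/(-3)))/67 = -1840/18693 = -0.10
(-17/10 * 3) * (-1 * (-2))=-51/5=-10.20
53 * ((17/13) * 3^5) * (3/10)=656829/130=5052.53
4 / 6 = 2 / 3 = 0.67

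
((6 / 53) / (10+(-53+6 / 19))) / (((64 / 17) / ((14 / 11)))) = -6783 / 7565008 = -0.00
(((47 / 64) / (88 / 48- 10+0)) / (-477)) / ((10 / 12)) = 0.00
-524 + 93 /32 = -16675 /32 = -521.09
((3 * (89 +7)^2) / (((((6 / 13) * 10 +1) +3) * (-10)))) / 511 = -11232 / 17885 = -0.63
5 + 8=13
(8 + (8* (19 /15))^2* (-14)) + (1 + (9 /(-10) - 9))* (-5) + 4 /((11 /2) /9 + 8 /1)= -19315417 /13950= -1384.62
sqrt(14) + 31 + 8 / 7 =sqrt(14) + 225 / 7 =35.88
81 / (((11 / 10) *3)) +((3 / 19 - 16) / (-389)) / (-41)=81815059 / 3333341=24.54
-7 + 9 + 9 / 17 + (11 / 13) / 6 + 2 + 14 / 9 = 24767 / 3978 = 6.23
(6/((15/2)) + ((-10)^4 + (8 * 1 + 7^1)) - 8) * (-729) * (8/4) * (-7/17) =510698034/85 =6008212.16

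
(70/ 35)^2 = 4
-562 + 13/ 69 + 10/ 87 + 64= -995891/ 2001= -497.70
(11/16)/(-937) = -11/14992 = -0.00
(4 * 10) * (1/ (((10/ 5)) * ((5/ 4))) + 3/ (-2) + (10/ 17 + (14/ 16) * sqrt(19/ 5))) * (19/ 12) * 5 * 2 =-5510/ 17 + 665 * sqrt(95)/ 6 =756.15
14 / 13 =1.08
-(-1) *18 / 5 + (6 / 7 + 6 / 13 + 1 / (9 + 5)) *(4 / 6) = 6179 / 1365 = 4.53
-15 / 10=-3 / 2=-1.50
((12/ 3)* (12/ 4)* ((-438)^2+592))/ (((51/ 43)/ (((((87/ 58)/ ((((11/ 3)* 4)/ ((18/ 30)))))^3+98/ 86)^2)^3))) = 254729537318312363156143353382279320230620064850342495193139629/ 59678705383667717576468080662891462656000000000000000000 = 4268348.91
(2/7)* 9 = 18/7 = 2.57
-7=-7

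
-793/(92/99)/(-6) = 26169/184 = 142.22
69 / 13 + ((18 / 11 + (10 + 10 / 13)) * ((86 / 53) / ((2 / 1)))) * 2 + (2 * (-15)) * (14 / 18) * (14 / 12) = -121736 / 68211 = -1.78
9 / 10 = 0.90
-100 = -100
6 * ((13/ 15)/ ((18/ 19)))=247/ 45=5.49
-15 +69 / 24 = -97 / 8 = -12.12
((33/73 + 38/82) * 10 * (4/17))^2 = 12012160000/2588876161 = 4.64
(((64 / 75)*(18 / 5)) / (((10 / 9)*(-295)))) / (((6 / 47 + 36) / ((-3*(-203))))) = -8243424 / 52178125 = -0.16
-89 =-89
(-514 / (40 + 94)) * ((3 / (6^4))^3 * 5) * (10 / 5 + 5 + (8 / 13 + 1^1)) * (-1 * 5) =0.00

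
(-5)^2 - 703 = -678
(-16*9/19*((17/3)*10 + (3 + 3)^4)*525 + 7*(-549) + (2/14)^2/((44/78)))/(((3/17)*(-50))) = 125025611903/204820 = 610417.01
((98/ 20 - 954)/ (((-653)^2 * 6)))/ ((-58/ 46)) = 218293/ 741951660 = 0.00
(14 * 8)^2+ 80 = 12624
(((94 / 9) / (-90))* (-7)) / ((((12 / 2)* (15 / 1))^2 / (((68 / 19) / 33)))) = 5593 / 514218375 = 0.00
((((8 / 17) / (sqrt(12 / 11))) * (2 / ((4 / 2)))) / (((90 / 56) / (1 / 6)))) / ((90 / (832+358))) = 392 * sqrt(33) / 3645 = 0.62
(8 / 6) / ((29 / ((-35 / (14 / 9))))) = -1.03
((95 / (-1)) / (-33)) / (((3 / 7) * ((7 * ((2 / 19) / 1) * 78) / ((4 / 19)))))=95 / 3861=0.02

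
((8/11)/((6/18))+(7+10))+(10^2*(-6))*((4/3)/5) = -1549/11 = -140.82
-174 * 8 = -1392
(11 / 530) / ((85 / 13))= 143 / 45050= 0.00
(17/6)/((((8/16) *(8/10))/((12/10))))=17/2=8.50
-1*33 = -33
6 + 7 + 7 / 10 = 137 / 10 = 13.70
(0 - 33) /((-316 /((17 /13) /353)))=561 /1450124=0.00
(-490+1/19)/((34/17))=-244.97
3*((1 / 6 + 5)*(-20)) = -310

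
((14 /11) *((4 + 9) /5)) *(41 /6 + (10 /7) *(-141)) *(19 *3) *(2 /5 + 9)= -8625487 /25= -345019.48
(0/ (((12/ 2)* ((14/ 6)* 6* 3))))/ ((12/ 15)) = 0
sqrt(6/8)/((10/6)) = 3 * sqrt(3)/10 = 0.52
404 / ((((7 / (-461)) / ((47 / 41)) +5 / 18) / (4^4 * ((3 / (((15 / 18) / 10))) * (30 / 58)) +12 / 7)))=152524838179872 / 20943307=7282748.53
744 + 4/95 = 70684/95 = 744.04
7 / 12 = 0.58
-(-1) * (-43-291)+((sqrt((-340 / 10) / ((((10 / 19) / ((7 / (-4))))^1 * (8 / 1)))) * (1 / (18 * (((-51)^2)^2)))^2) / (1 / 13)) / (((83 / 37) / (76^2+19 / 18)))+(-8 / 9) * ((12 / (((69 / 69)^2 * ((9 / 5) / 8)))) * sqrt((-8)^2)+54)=-20554 / 27+50017747 * sqrt(22610) / 886169927078801058240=-761.26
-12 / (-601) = 12 / 601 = 0.02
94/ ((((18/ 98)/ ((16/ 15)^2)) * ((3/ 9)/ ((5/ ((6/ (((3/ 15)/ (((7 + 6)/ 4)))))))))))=2358272/ 26325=89.58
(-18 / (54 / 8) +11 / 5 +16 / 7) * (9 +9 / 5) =3438 / 175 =19.65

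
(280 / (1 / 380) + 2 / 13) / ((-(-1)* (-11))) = -1383202 / 143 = -9672.74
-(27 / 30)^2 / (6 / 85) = -459 / 40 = -11.48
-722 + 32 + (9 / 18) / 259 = -357419 / 518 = -690.00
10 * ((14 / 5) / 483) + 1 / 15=43 / 345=0.12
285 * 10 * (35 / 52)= 49875 / 26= 1918.27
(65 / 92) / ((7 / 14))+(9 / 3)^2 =479 / 46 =10.41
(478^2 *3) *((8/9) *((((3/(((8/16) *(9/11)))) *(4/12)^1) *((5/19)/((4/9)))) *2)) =100532960/57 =1763736.14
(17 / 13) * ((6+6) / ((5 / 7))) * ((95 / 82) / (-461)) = -13566 / 245713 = -0.06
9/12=3/4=0.75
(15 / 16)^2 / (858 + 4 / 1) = 225 / 220672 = 0.00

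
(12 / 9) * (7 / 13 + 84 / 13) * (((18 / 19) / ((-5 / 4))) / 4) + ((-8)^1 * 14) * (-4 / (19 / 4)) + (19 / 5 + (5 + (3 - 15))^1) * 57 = -8536 / 95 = -89.85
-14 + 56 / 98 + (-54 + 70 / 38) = -8723 / 133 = -65.59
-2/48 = -1/24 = -0.04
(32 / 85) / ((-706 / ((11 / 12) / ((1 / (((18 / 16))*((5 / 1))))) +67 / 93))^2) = 305865121 / 11725846462080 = 0.00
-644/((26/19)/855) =-5230890/13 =-402376.15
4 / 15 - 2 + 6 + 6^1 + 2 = 184 / 15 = 12.27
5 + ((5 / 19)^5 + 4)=22288016 / 2476099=9.00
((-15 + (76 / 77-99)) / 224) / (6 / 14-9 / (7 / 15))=4351 / 162624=0.03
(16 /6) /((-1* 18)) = -0.15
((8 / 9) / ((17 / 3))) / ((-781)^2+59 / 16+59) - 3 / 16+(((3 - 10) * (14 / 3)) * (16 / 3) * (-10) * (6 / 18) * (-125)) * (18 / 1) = -3468969332765313 / 2654823088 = -1306666.85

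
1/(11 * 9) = 1/99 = 0.01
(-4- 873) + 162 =-715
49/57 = 0.86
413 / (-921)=-0.45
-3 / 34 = -0.09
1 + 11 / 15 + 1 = 2.73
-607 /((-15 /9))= 1821 /5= 364.20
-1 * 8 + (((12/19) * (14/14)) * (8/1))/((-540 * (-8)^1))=-6839/855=-8.00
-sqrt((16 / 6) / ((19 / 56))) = -8*sqrt(399) / 57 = -2.80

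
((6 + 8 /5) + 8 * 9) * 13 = 5174 /5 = 1034.80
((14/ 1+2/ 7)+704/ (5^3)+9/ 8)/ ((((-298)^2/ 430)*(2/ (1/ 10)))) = 6333857/ 1243256000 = 0.01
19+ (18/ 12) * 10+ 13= 47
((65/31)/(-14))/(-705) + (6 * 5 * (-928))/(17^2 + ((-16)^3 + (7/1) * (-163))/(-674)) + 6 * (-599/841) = -1009670738687609/10294014475542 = -98.08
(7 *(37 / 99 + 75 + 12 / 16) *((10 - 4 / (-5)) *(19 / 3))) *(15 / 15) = 801857 / 22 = 36448.05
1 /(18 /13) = 13 /18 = 0.72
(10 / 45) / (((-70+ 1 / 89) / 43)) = -7654 / 56061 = -0.14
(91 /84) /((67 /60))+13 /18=2041 /1206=1.69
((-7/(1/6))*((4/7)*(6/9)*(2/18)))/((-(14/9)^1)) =8/7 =1.14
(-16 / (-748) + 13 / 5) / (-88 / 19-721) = -0.00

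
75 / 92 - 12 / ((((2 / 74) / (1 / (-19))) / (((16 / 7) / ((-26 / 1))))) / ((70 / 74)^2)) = -860175 / 840788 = -1.02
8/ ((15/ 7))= 56/ 15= 3.73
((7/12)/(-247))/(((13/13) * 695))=-7/2059980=-0.00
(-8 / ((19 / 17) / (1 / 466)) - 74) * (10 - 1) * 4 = -11795976 / 4427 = -2664.55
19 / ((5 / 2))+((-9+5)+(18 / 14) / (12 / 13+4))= 8649 / 2240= 3.86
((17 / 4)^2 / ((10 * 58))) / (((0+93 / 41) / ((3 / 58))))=11849 / 16685440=0.00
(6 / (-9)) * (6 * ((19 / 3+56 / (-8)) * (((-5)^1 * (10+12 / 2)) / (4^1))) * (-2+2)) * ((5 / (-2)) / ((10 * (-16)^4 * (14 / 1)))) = 0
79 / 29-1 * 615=-17756 / 29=-612.28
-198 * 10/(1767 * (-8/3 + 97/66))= 43560/46531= 0.94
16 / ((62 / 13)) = 104 / 31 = 3.35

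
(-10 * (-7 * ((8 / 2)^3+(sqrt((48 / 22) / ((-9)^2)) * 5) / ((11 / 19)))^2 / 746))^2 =8774944736768000 * sqrt(66) / 5444868092697+26620485337334862400 / 179680647059001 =161247.13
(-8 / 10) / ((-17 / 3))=12 / 85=0.14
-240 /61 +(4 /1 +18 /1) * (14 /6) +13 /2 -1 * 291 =-86779 /366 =-237.10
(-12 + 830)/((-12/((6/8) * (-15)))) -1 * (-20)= 6295/8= 786.88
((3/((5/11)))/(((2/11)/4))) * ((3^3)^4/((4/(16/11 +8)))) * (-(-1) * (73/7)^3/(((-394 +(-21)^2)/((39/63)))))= 1537315542883692/564235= 2724601527.53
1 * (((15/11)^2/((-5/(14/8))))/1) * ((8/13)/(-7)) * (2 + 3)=450/1573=0.29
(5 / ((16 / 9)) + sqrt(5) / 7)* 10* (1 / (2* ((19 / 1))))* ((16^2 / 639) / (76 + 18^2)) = 16* sqrt(5) / 424935 + 1 / 1349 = 0.00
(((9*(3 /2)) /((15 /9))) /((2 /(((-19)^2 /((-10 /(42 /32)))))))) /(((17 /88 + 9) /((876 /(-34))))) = 1479272949 /2750600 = 537.80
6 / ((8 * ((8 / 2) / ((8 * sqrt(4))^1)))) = 3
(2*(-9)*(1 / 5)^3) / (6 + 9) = -6 / 625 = -0.01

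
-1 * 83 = -83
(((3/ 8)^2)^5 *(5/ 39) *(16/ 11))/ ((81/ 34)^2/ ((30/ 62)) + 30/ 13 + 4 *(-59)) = -142209675/ 3077965982203904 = -0.00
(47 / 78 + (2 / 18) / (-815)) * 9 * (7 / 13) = 804223 / 275470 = 2.92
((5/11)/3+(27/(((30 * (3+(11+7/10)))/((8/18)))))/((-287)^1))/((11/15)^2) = 5270325/18717853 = 0.28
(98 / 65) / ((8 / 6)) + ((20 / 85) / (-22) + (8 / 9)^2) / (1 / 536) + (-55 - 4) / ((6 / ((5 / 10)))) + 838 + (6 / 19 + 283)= 1535.30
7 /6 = 1.17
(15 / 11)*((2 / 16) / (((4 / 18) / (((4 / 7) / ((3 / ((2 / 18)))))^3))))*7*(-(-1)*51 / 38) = 170 / 2488563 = 0.00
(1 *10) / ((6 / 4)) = 20 / 3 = 6.67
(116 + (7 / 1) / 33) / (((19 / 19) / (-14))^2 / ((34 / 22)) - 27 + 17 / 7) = -982940 / 207801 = -4.73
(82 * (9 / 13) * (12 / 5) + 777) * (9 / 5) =534249 / 325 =1643.84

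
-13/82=-0.16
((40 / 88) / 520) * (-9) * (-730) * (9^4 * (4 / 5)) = 4310577 / 143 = 30143.90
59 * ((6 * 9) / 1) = 3186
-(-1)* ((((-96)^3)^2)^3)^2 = 230019359300543000719451366059583317129007590117361290008767206885687296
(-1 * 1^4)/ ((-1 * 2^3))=1/ 8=0.12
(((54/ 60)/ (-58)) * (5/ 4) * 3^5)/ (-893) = 2187/ 414352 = 0.01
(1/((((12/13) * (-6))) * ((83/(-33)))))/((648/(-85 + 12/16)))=-48191/5163264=-0.01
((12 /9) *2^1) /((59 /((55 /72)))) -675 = -1075220 /1593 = -674.97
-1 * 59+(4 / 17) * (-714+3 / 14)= -27007 / 119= -226.95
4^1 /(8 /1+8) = 1 /4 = 0.25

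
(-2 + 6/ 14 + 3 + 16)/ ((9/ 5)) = 610/ 63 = 9.68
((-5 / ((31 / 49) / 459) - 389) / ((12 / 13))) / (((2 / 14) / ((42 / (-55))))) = 39657709 / 1705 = 23259.65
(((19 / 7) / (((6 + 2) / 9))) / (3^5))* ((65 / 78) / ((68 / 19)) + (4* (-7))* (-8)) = 1738253 / 616896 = 2.82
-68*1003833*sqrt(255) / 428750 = -34130322*sqrt(255) / 214375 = -2542.36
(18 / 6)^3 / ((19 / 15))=405 / 19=21.32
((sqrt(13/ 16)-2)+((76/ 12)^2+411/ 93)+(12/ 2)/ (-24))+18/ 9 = sqrt(13)/ 4+49417/ 1116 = 45.18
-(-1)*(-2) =-2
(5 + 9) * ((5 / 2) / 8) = 35 / 8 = 4.38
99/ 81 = 11/ 9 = 1.22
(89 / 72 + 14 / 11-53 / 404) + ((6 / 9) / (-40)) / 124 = 58956497 / 24797520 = 2.38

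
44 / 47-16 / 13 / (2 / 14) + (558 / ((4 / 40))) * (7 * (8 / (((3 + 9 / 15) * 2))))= 26512708 / 611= 43392.32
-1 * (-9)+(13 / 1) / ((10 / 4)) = 71 / 5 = 14.20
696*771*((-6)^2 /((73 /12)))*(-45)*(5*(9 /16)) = -401910682.19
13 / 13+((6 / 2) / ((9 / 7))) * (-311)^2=225683.33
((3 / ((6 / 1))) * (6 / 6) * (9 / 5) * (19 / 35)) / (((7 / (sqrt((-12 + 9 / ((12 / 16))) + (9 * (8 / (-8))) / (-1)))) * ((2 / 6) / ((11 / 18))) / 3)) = 5643 / 4900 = 1.15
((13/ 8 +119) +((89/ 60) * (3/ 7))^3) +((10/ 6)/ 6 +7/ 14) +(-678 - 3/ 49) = -13740892279/ 24696000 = -556.40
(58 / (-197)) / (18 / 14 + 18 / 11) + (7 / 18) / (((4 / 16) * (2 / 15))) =512659 / 44325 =11.57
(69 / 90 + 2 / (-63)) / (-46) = -0.02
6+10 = 16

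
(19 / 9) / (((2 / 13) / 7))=1729 / 18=96.06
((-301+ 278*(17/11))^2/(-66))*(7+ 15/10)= -34037825/15972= -2131.09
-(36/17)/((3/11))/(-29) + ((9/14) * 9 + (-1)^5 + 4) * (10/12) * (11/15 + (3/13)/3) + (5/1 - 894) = -237630343/269178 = -882.80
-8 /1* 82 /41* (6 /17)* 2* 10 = -1920 /17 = -112.94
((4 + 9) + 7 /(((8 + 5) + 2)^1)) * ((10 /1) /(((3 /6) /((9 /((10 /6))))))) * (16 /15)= 38784 /25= 1551.36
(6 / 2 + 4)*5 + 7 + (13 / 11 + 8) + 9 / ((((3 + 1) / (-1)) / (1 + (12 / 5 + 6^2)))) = -8243 / 220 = -37.47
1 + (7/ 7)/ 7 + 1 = 15/ 7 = 2.14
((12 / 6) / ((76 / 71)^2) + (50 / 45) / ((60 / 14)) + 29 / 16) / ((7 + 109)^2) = 595309 / 2098490112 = 0.00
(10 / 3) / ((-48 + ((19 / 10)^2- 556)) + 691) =1000 / 27183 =0.04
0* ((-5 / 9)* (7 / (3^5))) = 0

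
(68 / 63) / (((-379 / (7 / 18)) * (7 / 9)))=-34 / 23877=-0.00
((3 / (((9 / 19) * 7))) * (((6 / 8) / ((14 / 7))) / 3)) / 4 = 19 / 672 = 0.03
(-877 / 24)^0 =1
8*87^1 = 696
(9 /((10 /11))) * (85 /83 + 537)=5326.44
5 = 5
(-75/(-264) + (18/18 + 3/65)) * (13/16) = 7609/7040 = 1.08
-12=-12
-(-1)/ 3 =1/ 3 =0.33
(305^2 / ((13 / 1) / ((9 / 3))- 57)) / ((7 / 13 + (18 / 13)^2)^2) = -318826443 / 1088462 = -292.91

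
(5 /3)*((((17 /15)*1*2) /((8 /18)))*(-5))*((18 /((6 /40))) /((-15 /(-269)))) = -91460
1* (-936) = -936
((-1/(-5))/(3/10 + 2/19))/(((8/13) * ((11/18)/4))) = 4446/847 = 5.25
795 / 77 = 10.32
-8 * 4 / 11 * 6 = -192 / 11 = -17.45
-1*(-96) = 96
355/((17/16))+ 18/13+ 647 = 217133/221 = 982.50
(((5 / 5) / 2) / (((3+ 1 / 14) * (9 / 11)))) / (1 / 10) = 770 / 387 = 1.99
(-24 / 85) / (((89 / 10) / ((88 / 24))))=-176 / 1513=-0.12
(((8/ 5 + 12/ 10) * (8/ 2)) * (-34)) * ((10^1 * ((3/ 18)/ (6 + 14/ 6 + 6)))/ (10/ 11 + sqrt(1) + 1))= -1309/ 86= -15.22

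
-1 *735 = -735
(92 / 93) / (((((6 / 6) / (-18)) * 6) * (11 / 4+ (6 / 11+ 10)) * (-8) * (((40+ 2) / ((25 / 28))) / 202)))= 127765 / 1066338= 0.12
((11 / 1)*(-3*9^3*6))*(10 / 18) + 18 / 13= -1042452 / 13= -80188.62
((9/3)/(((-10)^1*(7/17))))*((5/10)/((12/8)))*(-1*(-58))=-493/35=-14.09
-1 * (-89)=89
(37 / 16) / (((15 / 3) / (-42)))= -777 / 40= -19.42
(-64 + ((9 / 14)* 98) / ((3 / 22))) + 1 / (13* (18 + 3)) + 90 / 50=545732 / 1365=399.80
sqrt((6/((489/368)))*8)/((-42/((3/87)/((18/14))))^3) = -2*sqrt(3749)/78247935981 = -0.00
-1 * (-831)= 831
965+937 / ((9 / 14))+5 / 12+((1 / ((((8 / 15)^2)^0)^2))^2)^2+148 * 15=167183 / 36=4643.97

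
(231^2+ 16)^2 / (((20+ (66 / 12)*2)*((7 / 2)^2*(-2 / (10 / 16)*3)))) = -14245520645 / 18228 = -781518.58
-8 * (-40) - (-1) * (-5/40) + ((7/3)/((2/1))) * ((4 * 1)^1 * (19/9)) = 71221/216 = 329.73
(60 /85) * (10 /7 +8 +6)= 1296 /119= 10.89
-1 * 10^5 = -100000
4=4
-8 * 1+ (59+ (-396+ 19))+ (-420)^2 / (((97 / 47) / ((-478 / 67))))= -3965121074 / 6499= -610112.49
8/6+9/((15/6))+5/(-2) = 73/30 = 2.43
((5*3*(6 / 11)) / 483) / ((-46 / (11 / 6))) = -5 / 7406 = -0.00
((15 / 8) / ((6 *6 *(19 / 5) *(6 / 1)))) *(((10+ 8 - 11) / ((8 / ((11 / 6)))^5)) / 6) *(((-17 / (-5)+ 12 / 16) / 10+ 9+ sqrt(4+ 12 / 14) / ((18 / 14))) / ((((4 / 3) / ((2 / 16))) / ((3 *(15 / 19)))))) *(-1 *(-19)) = 140919625 *sqrt(238) / 178468776050688+ 10614066155 / 158638912045056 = 0.00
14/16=7/8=0.88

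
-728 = -728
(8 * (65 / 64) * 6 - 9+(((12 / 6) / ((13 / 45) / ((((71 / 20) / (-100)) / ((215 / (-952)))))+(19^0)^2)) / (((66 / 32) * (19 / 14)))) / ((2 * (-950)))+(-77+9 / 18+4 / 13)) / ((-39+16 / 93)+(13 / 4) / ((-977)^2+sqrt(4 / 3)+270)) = 4811027938775015736656795260647 / 5125956671184154044766324808725 - 22652608321528074 * sqrt(3) / 394304359321858003443563446825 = 0.94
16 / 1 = 16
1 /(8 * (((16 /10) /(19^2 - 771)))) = -1025 /32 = -32.03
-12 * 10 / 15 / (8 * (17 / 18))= -18 / 17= -1.06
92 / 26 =46 / 13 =3.54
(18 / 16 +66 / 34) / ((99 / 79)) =10981 / 4488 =2.45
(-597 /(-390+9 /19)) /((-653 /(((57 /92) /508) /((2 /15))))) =-3232755 /150578811872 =-0.00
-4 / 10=-2 / 5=-0.40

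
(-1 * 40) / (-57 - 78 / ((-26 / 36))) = -0.78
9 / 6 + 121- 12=221 / 2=110.50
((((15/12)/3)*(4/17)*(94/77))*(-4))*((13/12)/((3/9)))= -6110/3927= -1.56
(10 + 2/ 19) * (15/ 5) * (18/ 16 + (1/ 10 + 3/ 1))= 128.08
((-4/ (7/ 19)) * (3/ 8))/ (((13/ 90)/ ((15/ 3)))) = -12825/ 91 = -140.93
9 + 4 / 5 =49 / 5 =9.80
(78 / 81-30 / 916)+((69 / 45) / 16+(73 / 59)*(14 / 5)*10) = 1040988017 / 29183760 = 35.67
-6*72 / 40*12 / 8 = -81 / 5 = -16.20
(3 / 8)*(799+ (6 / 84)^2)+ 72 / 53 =300.99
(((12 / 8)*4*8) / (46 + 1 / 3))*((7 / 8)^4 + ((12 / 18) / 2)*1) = 33897 / 35584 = 0.95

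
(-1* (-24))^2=576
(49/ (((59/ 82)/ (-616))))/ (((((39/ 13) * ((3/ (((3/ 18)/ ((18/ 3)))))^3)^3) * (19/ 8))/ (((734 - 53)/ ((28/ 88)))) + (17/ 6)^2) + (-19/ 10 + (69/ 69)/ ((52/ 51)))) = -7230944841120/ 1147052593212471245463311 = -0.00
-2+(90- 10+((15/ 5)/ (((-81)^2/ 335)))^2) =373183807/ 4782969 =78.02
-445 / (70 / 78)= -3471 / 7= -495.86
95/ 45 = 19/ 9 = 2.11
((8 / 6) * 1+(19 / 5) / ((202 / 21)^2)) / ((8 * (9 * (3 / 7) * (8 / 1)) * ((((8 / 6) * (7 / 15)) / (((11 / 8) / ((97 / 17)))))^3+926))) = 8663899749830325 / 1467761824071860736512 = 0.00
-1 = -1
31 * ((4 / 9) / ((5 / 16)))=1984 / 45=44.09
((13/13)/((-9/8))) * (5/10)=-4/9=-0.44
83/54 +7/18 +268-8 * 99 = -14096/27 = -522.07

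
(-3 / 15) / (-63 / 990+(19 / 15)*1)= -66 / 397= -0.17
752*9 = 6768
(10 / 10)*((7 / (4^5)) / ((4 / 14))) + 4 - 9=-4.98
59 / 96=0.61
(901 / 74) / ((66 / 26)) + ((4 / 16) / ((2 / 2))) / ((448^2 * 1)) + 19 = 23326221509 / 980238336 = 23.80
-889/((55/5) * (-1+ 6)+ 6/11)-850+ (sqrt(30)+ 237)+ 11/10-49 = -4135889/6110+ sqrt(30) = -671.43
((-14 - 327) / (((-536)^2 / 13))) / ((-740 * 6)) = 4433 / 1275594240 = 0.00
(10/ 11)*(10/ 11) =100/ 121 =0.83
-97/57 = -1.70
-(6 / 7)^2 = -36 / 49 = -0.73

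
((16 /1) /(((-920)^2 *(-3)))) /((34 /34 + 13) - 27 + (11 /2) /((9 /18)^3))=-1 /4919700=-0.00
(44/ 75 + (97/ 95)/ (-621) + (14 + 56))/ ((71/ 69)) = 20820817/ 303525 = 68.60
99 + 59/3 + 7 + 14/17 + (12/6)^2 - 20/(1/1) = 5635/51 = 110.49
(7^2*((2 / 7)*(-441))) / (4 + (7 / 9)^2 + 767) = -250047 / 31250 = -8.00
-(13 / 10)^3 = -2197 / 1000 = -2.20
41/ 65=0.63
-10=-10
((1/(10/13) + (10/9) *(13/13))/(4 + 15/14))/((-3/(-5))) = 1519/1917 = 0.79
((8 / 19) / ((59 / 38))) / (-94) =-8 / 2773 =-0.00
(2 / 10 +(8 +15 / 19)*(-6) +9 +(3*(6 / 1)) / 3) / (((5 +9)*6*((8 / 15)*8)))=-1783 / 17024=-0.10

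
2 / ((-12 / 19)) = -19 / 6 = -3.17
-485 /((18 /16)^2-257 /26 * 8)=403520 /64739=6.23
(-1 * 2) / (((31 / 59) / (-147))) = 17346 / 31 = 559.55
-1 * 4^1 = -4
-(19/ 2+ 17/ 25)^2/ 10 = -259081/ 25000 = -10.36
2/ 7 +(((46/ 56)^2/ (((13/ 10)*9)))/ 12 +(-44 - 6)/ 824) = 13029179/ 56687904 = 0.23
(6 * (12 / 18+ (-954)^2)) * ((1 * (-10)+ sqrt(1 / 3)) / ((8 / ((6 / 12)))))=-6825875 / 2+ 1365175 * sqrt(3) / 12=-3215891.46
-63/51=-21/17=-1.24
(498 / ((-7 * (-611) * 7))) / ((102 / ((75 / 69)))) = 2075 / 11706149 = 0.00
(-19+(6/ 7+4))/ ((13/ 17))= -1683/ 91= -18.49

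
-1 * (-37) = 37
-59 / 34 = -1.74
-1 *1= -1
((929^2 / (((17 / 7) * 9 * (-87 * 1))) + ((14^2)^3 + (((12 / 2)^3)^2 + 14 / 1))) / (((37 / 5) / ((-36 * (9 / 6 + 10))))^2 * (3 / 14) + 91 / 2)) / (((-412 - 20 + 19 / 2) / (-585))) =1344289026933493200 / 5831090657821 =230538.18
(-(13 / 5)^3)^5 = -51185893014090757 / 30517578125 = -1677259.34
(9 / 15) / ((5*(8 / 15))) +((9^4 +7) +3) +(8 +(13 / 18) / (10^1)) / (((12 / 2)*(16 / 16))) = 887297 / 135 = 6572.57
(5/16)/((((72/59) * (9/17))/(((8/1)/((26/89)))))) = 446335/33696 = 13.25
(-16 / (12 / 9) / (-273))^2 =16 / 8281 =0.00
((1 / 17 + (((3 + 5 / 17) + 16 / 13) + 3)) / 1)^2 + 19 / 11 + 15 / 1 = 39885480 / 537251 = 74.24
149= 149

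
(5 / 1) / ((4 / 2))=5 / 2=2.50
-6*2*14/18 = -28/3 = -9.33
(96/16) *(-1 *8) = -48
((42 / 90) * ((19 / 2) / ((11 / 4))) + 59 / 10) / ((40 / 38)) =47101 / 6600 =7.14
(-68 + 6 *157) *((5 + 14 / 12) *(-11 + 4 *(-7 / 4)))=-97014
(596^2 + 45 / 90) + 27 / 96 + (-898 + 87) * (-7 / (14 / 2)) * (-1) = 11340985 / 32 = 354405.78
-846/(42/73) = -10293/7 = -1470.43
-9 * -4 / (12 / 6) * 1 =18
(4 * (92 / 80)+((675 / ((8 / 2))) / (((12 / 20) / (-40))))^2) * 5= 632812523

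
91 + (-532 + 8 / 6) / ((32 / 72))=-1103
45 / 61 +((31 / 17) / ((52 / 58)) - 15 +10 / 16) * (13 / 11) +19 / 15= -17220721 / 1368840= -12.58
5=5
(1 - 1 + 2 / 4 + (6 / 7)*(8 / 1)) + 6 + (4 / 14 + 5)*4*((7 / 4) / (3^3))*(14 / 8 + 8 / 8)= 12947 / 756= 17.13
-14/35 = -2/5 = -0.40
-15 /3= -5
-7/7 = -1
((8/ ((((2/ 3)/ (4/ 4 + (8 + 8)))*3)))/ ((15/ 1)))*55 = 748/ 3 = 249.33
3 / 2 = 1.50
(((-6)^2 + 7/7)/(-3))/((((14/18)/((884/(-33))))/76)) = 2485808/77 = 32283.22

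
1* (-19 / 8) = -19 / 8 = -2.38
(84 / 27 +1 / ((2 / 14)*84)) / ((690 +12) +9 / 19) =2185 / 480492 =0.00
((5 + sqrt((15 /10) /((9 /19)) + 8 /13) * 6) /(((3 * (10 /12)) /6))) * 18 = 216 + 216 * sqrt(23010) /65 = 720.08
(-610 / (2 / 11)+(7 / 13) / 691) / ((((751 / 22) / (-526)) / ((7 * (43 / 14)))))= 7498263674484 / 6746233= 1111474.16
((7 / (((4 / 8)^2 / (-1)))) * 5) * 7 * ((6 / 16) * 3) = -2205 / 2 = -1102.50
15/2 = 7.50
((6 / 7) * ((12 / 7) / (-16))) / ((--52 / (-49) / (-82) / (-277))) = 102213 / 52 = 1965.63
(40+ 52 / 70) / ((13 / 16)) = 22816 / 455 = 50.15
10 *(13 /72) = 65 /36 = 1.81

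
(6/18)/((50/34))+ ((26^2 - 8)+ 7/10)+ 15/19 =1908691/2850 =669.72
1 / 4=0.25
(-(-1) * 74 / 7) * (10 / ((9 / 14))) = 164.44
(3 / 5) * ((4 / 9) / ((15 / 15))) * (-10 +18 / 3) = -16 / 15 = -1.07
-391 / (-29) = 391 / 29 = 13.48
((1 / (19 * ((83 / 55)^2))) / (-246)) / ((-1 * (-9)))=-3025 / 289792674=-0.00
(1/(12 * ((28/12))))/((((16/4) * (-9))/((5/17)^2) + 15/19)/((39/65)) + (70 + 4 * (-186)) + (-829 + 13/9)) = -855/52520524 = -0.00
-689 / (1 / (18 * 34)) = -421668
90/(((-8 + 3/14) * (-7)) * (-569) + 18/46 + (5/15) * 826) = -12420/4241399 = -0.00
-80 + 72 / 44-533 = -6725 / 11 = -611.36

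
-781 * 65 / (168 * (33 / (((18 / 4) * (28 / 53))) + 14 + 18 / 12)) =-50765 / 4936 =-10.28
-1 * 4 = -4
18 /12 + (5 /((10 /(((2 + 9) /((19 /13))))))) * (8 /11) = 161 /38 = 4.24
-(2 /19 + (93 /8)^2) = -164459 /1216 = -135.25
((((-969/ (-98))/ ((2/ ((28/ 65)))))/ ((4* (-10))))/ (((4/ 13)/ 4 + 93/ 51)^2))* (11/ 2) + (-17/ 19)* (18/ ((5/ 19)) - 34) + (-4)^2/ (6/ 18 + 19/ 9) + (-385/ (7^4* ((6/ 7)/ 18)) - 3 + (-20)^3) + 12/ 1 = -275920920293789/ 34409760000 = -8018.68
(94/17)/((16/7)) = 2.42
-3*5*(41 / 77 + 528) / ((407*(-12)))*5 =1017425 / 125356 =8.12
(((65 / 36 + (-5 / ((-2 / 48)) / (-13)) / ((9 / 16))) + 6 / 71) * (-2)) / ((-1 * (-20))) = 482477 / 332280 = 1.45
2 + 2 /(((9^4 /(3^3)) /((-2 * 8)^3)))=-7706 /243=-31.71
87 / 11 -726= -7899 / 11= -718.09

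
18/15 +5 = 31/5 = 6.20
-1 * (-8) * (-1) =-8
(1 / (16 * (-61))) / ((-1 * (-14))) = -1 / 13664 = -0.00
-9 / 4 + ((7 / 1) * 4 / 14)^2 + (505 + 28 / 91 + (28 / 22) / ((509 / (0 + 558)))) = 148035057 / 291148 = 508.45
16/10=8/5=1.60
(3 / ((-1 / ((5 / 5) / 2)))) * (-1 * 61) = 183 / 2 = 91.50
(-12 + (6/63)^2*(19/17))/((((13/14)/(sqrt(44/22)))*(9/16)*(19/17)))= -29.05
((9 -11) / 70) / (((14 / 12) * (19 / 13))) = -78 / 4655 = -0.02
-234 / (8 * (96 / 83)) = -3237 / 128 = -25.29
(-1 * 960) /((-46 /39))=18720 /23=813.91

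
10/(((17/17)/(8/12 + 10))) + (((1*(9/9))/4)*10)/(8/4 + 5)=107.02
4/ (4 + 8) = 0.33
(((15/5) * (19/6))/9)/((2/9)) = 19/4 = 4.75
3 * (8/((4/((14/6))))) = 14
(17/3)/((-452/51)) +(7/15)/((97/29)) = -328739/657660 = -0.50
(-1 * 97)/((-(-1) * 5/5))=-97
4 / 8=1 / 2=0.50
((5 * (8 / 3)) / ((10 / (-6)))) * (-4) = 32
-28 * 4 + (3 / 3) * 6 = -106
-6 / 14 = -0.43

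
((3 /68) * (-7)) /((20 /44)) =-231 /340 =-0.68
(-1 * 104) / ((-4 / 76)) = 1976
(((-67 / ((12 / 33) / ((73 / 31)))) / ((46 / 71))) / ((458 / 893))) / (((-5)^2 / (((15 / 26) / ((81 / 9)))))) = -3411144803 / 1018848480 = -3.35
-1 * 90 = -90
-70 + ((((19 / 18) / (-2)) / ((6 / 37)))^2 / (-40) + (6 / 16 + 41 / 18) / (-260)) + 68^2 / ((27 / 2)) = 6604932227 / 24261120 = 272.24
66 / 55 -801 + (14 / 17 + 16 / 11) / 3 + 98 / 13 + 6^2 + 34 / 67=-614856373 / 814385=-754.99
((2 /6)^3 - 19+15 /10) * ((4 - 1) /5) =-943 /90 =-10.48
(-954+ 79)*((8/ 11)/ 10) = -700/ 11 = -63.64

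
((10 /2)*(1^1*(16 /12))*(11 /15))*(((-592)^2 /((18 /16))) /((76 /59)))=1819609088 /1539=1182332.09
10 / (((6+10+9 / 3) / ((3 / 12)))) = 5 / 38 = 0.13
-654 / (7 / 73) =-6820.29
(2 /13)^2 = 4 /169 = 0.02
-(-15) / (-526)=-15 / 526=-0.03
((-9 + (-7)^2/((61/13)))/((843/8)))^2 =495616/2644324929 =0.00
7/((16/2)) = 7/8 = 0.88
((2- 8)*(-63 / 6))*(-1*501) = -31563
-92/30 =-46/15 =-3.07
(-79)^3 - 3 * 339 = -494056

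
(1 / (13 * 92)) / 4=1 / 4784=0.00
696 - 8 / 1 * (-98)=1480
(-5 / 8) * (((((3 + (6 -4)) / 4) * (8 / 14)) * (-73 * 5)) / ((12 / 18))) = 27375 / 112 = 244.42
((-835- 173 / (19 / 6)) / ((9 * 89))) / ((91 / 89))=-16903 / 15561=-1.09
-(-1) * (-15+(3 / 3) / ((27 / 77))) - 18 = -30.15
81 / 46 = 1.76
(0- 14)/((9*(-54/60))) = 140/81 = 1.73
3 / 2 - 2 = -1 / 2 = -0.50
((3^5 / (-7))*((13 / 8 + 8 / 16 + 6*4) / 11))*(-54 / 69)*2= 41553 / 322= 129.05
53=53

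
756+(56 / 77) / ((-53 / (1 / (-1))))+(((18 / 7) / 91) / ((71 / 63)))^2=756.01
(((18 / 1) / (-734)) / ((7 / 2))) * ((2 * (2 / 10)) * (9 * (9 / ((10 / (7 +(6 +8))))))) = -4374 / 9175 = -0.48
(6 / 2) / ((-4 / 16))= -12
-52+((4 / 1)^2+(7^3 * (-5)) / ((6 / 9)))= -5217 / 2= -2608.50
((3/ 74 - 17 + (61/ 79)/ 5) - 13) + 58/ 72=-15257783/ 526140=-29.00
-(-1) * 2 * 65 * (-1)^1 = -130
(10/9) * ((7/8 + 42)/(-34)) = -1715/1224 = -1.40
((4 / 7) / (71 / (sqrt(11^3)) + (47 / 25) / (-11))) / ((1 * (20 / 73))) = 2075755 / 21884282 + 7126625 * sqrt(11) / 21884282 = 1.17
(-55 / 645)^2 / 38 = 121 / 632358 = 0.00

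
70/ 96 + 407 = 19571/ 48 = 407.73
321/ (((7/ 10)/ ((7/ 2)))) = 1605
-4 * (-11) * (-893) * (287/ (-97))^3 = 928859068676/ 912673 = 1017734.80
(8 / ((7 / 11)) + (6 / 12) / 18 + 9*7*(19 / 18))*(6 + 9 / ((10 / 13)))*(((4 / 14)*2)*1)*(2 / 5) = 1176047 / 3675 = 320.01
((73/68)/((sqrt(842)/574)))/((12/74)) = 130.95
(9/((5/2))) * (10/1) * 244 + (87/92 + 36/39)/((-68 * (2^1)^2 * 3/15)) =2857529433/325312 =8783.97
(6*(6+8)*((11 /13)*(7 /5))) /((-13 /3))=-19404 /845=-22.96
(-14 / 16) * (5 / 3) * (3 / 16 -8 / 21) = 325 / 1152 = 0.28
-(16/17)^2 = -256/289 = -0.89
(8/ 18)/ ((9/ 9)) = 4/ 9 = 0.44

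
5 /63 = 0.08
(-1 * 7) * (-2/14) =1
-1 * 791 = -791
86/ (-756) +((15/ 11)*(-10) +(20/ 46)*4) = -1148659/ 95634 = -12.01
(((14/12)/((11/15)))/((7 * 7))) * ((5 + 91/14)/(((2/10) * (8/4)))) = 575/616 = 0.93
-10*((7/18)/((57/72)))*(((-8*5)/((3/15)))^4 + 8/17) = -7616000002240/969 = -7859649125.12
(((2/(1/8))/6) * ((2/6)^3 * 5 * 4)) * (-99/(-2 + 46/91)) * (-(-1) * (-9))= -20020/17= -1177.65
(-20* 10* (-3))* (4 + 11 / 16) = 5625 / 2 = 2812.50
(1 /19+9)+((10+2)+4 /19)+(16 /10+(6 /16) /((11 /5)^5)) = 2799312801 /122398760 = 22.87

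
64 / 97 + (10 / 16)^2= 6521 / 6208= 1.05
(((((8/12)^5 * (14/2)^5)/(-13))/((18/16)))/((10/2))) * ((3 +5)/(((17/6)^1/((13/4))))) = -17210368/61965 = -277.74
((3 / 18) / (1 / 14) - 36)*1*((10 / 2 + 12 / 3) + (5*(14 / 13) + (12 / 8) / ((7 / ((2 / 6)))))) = -88577 / 182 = -486.69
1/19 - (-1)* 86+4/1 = 1711/19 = 90.05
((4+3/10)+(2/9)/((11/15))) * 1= 1519/330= 4.60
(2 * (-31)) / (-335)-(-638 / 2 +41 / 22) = 2338659 / 7370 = 317.32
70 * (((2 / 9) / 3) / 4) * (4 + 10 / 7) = 190 / 27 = 7.04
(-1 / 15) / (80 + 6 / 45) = -1 / 1202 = -0.00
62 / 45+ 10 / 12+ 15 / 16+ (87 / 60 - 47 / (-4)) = 11771 / 720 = 16.35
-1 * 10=-10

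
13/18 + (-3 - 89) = -1643/18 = -91.28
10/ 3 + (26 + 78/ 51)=1574/ 51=30.86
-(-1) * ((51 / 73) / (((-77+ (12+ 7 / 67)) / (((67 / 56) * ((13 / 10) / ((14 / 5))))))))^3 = -26362670492260741743 / 123275099474612861479682048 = -0.00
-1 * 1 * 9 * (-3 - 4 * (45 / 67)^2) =194103 / 4489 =43.24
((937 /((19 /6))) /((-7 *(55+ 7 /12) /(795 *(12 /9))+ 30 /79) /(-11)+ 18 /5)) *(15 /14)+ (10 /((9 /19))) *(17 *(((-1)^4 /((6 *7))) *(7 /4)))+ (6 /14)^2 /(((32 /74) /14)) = 11323445958571 /103892197752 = 108.99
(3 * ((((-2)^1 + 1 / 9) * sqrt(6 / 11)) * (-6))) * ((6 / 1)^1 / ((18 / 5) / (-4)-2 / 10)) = -2040 * sqrt(66) / 121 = -136.97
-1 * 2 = -2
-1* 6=-6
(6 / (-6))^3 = -1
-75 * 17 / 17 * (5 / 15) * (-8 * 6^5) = 1555200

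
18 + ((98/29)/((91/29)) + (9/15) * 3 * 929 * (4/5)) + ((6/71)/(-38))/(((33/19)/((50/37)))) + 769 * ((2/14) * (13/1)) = 2784.98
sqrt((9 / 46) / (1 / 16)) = 6 * sqrt(46) / 23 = 1.77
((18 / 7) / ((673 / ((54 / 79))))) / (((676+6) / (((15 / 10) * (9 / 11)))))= 6561 / 1396005919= 0.00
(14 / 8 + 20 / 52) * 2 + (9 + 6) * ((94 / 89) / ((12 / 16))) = 58759 / 2314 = 25.39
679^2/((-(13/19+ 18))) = -24675.43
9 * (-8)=-72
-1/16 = -0.06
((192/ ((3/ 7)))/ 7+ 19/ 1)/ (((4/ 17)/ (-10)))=-7055/ 2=-3527.50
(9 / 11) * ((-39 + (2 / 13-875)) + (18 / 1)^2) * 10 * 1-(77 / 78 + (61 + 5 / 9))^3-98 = -35174286580097 / 140941944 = -249565.78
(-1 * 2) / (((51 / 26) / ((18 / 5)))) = -312 / 85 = -3.67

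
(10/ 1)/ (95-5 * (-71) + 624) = 5/ 537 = 0.01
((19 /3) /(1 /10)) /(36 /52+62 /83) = 205010 /4659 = 44.00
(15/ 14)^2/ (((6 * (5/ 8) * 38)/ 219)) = 3285/ 1862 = 1.76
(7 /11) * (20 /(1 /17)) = 2380 /11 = 216.36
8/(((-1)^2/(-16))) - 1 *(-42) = -86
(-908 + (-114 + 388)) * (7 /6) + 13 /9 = -6644 /9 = -738.22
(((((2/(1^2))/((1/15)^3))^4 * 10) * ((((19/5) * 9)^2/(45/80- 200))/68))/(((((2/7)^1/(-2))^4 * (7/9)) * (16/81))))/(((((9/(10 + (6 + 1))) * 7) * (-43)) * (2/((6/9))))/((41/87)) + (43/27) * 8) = 336052071638240949140625000/12030424201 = 27933518055856037.98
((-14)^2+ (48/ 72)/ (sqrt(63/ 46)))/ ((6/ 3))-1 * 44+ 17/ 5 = sqrt(322)/ 63+ 287/ 5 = 57.68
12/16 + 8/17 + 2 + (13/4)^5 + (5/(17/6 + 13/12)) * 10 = 309742915/818176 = 378.58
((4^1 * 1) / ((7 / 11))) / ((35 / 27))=1188 / 245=4.85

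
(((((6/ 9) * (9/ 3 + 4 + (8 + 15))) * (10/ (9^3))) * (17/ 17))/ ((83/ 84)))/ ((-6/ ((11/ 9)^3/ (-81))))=3726800/ 3572877843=0.00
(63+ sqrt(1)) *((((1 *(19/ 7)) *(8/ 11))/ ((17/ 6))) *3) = 175104/ 1309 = 133.77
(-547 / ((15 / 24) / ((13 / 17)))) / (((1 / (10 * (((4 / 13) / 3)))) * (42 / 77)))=-192544 / 153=-1258.46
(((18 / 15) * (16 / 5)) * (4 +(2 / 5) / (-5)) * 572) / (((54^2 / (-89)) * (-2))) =131.40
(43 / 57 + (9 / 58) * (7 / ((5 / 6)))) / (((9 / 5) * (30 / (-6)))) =-17008 / 74385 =-0.23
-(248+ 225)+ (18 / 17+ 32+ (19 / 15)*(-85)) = -27928 / 51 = -547.61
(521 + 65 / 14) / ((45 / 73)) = 179069 / 210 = 852.71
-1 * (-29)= 29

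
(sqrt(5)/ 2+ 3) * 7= 7 * sqrt(5)/ 2+ 21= 28.83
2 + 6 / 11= 28 / 11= 2.55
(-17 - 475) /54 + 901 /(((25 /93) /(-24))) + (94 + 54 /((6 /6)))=-18068038 /225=-80302.39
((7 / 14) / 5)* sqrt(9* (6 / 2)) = 3* sqrt(3) / 10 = 0.52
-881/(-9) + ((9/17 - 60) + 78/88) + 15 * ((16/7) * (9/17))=2707553/47124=57.46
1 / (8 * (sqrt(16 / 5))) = sqrt(5) / 32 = 0.07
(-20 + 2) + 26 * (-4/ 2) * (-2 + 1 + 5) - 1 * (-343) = 117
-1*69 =-69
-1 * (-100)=100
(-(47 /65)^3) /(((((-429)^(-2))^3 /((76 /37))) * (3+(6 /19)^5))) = -18478538210232772260315012 /11463945875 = -1611882890212334.70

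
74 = 74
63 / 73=0.86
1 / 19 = 0.05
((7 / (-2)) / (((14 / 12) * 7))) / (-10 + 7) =1 / 7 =0.14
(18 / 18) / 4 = 1 / 4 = 0.25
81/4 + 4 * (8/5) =533/20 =26.65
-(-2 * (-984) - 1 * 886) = -1082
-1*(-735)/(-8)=-735/8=-91.88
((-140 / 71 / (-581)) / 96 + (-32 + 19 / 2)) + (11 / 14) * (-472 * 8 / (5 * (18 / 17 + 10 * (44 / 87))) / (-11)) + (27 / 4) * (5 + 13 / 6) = 388395146611 / 11194696380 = 34.69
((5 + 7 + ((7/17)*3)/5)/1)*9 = 9369/85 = 110.22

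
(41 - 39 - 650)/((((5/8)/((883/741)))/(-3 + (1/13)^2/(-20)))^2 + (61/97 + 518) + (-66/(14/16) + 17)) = -141119732339568575712/100227862568457856511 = -1.41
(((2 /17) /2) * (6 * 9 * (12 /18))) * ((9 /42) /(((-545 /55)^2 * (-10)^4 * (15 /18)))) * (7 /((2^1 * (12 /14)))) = 22869 /10098850000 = 0.00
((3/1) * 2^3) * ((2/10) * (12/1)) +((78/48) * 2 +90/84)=8669/140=61.92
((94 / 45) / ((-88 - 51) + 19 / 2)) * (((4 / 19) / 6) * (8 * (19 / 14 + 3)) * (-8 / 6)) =366976 / 13951035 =0.03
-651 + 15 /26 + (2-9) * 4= -17639 /26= -678.42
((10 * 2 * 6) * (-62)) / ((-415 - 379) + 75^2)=-7440 / 4831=-1.54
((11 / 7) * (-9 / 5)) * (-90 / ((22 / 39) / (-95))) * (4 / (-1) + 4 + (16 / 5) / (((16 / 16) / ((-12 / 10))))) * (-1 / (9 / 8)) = -5121792 / 35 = -146336.91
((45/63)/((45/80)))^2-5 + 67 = 252478/3969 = 63.61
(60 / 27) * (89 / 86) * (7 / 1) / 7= 890 / 387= 2.30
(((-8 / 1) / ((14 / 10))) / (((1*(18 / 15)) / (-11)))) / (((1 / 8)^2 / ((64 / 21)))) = 4505600 / 441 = 10216.78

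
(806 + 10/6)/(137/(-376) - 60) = -911048/68091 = -13.38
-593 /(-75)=593 /75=7.91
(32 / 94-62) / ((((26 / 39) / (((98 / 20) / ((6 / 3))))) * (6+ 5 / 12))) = -91287 / 2585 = -35.31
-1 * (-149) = 149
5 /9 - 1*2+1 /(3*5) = -62 /45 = -1.38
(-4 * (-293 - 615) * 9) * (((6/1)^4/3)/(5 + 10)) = 4707072/5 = 941414.40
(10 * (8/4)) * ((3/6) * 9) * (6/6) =90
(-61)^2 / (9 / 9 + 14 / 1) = 3721 / 15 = 248.07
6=6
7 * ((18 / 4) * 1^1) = 63 / 2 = 31.50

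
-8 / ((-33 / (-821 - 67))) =-2368 / 11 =-215.27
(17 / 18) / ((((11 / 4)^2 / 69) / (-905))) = -2830840 / 363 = -7798.46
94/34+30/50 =286/85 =3.36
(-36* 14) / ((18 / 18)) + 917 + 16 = 429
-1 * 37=-37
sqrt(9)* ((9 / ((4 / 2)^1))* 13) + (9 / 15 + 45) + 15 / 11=24471 / 110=222.46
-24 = -24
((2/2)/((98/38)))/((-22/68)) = -646/539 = -1.20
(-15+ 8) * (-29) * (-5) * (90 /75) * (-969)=1180242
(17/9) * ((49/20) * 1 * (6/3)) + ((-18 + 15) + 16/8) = 743/90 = 8.26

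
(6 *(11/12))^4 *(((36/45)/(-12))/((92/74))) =-541717/11040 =-49.07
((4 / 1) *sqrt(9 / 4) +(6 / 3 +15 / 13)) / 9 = 119 / 117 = 1.02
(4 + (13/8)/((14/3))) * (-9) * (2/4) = -4383/224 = -19.57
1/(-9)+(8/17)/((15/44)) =971/765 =1.27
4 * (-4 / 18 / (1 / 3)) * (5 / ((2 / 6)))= -40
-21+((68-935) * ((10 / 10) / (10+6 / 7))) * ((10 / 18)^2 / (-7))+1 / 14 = -250043 / 14364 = -17.41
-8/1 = -8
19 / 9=2.11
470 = 470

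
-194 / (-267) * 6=388 / 89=4.36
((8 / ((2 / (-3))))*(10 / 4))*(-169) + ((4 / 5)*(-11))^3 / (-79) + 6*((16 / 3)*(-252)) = -29480566 / 9875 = -2985.37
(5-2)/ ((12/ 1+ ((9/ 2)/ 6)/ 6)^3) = 1536/ 912673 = 0.00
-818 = -818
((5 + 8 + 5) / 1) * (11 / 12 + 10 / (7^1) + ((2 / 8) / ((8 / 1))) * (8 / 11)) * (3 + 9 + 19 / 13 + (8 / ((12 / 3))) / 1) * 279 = 183867.41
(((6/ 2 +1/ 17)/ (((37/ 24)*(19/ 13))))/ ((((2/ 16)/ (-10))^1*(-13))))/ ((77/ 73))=7288320/ 920227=7.92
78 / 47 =1.66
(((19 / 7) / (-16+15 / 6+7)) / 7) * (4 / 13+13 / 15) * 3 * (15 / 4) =-0.79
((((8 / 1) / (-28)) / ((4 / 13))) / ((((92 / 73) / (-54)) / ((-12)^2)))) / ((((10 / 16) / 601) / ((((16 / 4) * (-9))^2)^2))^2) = 60156339474672885958705152 / 4025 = 14945674403645437505268.36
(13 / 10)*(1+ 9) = 13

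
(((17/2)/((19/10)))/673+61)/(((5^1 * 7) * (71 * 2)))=390046/31775695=0.01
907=907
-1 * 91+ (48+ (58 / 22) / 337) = -159372 / 3707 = -42.99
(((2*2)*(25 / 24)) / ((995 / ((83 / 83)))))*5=25 / 1194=0.02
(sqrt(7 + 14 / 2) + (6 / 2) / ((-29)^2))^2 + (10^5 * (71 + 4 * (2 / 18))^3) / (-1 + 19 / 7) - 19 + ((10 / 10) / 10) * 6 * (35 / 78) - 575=6 * sqrt(14) / 841 + 855532072533464037827 / 40217412222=21272678306.90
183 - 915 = -732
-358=-358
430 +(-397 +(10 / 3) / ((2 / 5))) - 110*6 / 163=18232 / 489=37.28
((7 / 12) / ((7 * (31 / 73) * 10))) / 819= 73 / 3046680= 0.00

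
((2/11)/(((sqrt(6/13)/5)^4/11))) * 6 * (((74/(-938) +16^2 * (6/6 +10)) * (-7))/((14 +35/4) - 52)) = 42921677500/1809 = 23726742.68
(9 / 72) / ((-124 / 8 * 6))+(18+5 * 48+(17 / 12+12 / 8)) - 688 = -105917 / 248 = -427.08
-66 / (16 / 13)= -429 / 8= -53.62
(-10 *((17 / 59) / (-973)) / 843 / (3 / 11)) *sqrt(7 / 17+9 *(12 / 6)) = 110 *sqrt(5321) / 145182303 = 0.00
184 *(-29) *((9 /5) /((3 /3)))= -48024 /5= -9604.80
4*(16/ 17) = 3.76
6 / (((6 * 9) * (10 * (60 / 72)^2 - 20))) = -0.01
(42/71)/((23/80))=2.06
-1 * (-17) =17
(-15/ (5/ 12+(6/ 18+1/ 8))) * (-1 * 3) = 360/ 7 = 51.43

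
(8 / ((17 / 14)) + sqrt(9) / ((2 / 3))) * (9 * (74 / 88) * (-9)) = -1129869 / 1496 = -755.26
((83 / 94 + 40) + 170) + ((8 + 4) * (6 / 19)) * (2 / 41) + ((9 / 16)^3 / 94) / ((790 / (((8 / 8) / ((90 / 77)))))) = 500120206893823 / 2369476198400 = 211.07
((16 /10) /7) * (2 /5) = 16 /175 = 0.09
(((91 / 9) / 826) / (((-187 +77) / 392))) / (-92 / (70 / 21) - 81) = 1274 / 3171663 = 0.00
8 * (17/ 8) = 17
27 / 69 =9 / 23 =0.39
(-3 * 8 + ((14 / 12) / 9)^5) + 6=-8264953625 / 459165024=-18.00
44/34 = 22/17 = 1.29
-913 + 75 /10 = -1811 /2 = -905.50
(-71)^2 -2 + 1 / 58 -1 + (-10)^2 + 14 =298817 / 58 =5152.02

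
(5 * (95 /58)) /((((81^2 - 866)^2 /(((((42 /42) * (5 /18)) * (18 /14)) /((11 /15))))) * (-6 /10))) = -2375 /11587671172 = -0.00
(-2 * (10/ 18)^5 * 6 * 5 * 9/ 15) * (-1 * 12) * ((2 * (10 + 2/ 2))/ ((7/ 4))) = 4400000/ 15309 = 287.41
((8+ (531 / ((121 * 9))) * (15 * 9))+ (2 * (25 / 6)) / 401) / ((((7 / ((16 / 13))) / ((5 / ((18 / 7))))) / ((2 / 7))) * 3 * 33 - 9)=859953920 / 11697588243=0.07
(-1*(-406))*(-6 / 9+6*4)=28420 / 3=9473.33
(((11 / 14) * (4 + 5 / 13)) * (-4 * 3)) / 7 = -3762 / 637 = -5.91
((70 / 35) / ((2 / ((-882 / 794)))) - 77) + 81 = 1147 / 397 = 2.89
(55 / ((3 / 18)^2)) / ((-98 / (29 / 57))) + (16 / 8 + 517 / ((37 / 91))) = 43515561 / 34447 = 1263.26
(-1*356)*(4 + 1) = -1780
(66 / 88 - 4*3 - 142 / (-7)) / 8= 253 / 224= 1.13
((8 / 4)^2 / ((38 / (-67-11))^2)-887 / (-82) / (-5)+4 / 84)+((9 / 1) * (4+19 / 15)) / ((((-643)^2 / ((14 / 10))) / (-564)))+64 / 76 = 99523325445043 / 6425431581450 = 15.49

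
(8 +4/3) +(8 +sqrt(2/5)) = sqrt(10)/5 +52/3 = 17.97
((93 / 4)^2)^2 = 74805201 / 256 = 292207.82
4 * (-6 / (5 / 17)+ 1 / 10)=-81.20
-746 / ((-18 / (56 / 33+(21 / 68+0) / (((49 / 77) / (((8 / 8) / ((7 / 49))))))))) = 4263763 / 20196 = 211.12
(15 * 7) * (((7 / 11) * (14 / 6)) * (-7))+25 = -11730 / 11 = -1066.36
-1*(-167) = 167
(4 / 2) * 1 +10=12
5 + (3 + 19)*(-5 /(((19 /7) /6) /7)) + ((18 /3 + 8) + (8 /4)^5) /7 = -224841 /133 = -1690.53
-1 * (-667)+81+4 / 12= 2245 / 3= 748.33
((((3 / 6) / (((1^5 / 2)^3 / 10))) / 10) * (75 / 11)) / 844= 75 / 2321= 0.03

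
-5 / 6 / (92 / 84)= -35 / 46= -0.76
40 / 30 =4 / 3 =1.33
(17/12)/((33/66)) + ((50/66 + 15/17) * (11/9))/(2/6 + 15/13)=37103/8874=4.18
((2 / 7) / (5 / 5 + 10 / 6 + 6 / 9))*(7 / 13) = 0.05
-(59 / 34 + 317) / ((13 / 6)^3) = -1170396 / 37349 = -31.34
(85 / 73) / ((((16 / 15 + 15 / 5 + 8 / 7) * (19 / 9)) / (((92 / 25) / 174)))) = 0.00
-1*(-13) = 13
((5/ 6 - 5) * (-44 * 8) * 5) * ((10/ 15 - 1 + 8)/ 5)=101200/ 9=11244.44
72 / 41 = 1.76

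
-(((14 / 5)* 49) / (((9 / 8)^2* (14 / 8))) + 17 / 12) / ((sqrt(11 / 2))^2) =-11.52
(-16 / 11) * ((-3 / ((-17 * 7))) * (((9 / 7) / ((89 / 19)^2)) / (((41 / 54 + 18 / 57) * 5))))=-160006752 / 400279378345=-0.00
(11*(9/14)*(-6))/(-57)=99/133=0.74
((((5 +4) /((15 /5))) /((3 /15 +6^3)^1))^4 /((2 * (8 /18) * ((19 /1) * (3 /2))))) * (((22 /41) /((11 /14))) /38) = 0.00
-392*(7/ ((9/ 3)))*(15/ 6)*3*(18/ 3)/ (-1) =41160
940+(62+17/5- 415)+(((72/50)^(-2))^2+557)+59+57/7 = 71412468419/58786560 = 1214.78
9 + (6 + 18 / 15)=81 / 5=16.20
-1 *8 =-8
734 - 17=717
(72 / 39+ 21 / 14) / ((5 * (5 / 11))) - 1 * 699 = -453393 / 650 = -697.53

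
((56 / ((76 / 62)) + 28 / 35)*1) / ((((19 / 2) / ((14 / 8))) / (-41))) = -633696 / 1805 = -351.08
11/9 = 1.22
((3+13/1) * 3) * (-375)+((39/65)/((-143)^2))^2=-188172720449991/10454040025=-18000.00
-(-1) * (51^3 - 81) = 132570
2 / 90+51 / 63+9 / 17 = 7289 / 5355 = 1.36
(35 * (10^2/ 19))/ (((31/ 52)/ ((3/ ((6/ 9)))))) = 819000/ 589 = 1390.49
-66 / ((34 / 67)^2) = -148137 / 578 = -256.29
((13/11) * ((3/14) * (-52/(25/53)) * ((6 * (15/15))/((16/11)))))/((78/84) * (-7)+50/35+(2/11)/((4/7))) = 295581/12200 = 24.23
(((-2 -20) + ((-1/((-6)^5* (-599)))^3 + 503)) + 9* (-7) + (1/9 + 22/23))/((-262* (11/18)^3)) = -974004981040968122990569/138975706474196125704192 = -7.01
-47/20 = -2.35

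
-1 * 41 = -41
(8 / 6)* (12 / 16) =1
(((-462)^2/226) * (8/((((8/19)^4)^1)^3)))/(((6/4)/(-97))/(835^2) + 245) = 7987518121286405218662354825/8041722346217383395328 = 993259.62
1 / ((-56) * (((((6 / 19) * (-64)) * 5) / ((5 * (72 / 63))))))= 19 / 18816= 0.00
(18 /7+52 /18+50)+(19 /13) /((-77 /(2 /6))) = 499585 /9009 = 55.45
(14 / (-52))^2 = 49 / 676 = 0.07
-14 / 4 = -7 / 2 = -3.50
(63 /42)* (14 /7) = 3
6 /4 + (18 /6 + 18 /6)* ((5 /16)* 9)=147 /8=18.38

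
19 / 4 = 4.75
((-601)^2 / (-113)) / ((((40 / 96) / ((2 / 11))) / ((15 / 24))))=-1083603 / 1243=-871.76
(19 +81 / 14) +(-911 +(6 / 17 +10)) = -875.86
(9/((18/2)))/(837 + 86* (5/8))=4/3563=0.00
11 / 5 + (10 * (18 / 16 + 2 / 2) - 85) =-1231 / 20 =-61.55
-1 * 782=-782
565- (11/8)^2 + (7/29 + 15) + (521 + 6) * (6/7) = 13382605/12992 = 1030.07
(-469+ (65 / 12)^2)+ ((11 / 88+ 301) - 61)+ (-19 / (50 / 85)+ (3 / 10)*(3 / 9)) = -166849 / 720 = -231.73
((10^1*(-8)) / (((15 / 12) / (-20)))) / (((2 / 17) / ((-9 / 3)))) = -32640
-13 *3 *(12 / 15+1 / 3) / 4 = -221 / 20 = -11.05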